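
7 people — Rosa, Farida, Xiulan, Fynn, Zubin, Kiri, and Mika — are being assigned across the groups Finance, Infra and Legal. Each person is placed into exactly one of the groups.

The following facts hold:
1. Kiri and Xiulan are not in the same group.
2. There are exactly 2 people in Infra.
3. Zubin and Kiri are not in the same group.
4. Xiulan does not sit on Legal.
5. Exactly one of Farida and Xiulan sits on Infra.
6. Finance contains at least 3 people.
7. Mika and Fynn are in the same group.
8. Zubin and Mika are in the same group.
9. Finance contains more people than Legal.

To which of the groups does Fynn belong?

From (4): Xiulan ∉ Legal.
Suppose Fynn ∉ Finance: no assignment then satisfies all the clues, so Fynn ∈ Finance.

Fynn: Finance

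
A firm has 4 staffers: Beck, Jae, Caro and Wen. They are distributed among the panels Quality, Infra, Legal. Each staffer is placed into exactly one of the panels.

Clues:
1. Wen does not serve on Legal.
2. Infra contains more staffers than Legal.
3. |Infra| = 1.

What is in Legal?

Legal = {}

From (1): Wen ∉ Legal.
Suppose Beck ∈ Legal: no assignment then satisfies all the clues, so Beck ∉ Legal.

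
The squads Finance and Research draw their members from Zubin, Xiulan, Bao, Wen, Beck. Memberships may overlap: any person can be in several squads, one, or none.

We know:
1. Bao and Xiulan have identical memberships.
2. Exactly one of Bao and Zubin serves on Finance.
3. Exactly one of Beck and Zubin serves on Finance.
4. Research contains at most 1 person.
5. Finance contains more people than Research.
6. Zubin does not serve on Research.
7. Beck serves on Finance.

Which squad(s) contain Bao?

Bao: Finance

From (6): Zubin ∉ Research.
From (7): Beck ∈ Finance.
(3) (exactly one): Zubin ∉ Finance.
(2) (exactly one): Bao ∈ Finance.
(1): Xiulan matches Bao: Xiulan ∈ Finance.
Suppose Bao ∈ Research: no assignment then satisfies all the clues, so Bao ∉ Research.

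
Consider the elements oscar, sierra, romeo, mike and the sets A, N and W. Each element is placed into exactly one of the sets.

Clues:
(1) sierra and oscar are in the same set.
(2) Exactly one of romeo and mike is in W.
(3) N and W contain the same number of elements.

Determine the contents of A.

A = {oscar, sierra}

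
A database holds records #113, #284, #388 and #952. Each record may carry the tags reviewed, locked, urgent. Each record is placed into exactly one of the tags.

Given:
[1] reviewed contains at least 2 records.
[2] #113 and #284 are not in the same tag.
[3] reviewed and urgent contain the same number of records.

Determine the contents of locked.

locked = {}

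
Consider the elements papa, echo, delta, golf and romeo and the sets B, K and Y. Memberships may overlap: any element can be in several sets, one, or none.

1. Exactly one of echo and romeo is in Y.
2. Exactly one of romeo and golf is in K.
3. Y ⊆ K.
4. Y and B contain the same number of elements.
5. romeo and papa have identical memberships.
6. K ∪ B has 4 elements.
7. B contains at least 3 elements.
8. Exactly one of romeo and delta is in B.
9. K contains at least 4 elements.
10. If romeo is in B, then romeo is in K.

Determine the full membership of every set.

B = {echo, papa, romeo}; K = {delta, echo, papa, romeo}; Y = {delta, papa, romeo}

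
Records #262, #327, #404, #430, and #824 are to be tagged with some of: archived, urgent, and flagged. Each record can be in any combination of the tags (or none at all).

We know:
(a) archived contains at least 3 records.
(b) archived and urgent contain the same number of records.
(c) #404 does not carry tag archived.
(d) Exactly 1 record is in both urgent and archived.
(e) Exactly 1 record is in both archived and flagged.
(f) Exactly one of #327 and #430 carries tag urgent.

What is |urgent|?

3

From (c): #404 ∉ archived.
Suppose #404 ∉ urgent: no assignment then satisfies all the clues, so #404 ∈ urgent.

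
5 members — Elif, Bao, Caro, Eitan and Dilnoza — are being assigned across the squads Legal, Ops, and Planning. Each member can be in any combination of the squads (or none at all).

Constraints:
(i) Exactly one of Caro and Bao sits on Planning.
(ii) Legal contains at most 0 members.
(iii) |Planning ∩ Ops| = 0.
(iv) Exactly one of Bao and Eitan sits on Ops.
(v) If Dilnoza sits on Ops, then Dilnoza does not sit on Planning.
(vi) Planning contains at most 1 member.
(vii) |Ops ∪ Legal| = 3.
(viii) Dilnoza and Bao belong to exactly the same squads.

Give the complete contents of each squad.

Legal = {}; Ops = {Bao, Dilnoza, Elif}; Planning = {Caro}

(ii): Legal already has 0, so the rest are out.
Suppose Elif ∉ Ops: no assignment then satisfies all the clues, so Elif ∈ Ops.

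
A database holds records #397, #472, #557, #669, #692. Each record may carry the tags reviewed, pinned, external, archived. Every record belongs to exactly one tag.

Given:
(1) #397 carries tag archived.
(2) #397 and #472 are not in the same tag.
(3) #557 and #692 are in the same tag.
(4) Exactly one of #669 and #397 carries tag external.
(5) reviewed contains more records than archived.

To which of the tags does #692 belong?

From (1): #397 ∈ archived.
(2): #472 ∉ archived.
(4) (exactly one): #669 ∈ external.
Suppose #692 ∉ reviewed: no assignment then satisfies all the clues, so #692 ∈ reviewed.

#692: reviewed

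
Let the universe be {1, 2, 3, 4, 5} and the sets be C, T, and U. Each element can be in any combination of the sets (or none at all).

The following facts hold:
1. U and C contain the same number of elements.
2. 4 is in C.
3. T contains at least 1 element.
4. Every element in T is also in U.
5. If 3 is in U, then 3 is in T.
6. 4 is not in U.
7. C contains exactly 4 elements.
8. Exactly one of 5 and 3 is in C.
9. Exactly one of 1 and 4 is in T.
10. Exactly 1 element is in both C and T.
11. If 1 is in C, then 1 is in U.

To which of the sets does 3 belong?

3: T, U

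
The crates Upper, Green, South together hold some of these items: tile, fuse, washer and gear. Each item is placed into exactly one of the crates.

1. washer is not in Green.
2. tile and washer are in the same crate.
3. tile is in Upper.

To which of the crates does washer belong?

washer: Upper

From (1): washer ∉ Green.
From (3): tile ∈ Upper.
(2): washer matches tile: washer ∈ Upper.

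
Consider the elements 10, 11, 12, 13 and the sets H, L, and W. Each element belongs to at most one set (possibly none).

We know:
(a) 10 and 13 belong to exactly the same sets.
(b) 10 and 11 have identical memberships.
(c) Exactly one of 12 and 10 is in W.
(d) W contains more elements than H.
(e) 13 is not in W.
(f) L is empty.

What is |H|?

From (e): 13 ∉ W.
(a): 10 matches 13: 10 ∉ W.
(b): 11 matches 10: 11 ∉ W.
(c) (exactly one): 12 ∈ W.
(f): L already has 0, so the rest are out.
Suppose 10 ∈ H: no assignment then satisfies all the clues, so 10 ∉ H.

0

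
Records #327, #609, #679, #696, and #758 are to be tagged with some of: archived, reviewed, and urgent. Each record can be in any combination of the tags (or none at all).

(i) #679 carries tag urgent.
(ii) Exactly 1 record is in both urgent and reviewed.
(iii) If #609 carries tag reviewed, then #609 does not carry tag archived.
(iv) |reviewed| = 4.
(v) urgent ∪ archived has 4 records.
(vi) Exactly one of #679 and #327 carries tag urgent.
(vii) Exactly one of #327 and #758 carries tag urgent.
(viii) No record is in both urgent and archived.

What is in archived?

archived = {#327, #696}

From (i): #679 ∈ urgent.
(vi) (exactly one): #327 ∉ urgent.
(vii) (exactly one): #758 ∈ urgent.
(viii) (disjoint): #679 ∉ archived.
(viii) (disjoint): #758 ∉ archived.
Suppose #327 ∉ archived: no assignment then satisfies all the clues, so #327 ∈ archived.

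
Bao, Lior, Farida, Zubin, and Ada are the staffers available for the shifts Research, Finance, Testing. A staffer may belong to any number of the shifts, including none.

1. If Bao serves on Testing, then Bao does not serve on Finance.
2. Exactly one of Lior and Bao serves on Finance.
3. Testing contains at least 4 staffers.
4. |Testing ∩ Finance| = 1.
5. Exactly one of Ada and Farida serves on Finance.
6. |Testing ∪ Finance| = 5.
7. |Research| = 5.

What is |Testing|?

4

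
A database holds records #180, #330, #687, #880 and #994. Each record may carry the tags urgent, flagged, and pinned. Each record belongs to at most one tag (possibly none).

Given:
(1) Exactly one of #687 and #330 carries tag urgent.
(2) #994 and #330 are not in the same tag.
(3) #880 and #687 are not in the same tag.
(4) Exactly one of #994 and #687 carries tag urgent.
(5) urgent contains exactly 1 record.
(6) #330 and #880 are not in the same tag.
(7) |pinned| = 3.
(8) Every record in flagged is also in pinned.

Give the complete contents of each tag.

urgent = {#687}; flagged = {}; pinned = {#180, #880, #994}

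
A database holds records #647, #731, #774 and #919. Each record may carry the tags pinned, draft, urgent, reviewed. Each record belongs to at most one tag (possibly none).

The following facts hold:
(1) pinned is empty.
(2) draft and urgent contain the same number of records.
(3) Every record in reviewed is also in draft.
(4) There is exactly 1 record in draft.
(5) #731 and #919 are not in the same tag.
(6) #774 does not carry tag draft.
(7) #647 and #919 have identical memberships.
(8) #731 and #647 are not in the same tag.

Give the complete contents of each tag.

pinned = {}; draft = {#731}; urgent = {#774}; reviewed = {}

From (6): #774 ∉ draft.
(1): pinned already has 0, so the rest are out.
(3) contrapositive: #774 ∉ reviewed.
Suppose #647 ∈ draft: no assignment then satisfies all the clues, so #647 ∉ draft.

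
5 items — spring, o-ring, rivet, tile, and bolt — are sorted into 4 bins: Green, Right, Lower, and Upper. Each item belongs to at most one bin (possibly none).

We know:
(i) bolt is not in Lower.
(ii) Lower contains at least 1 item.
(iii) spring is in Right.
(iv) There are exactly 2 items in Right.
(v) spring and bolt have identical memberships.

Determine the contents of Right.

From (i): bolt ∉ Lower.
From (iii): spring ∈ Right.
(v): bolt matches spring: bolt ∉ Green.
(v): bolt matches spring: bolt ∈ Right.
(iv): Right already has 2, so the rest are out.

Right = {bolt, spring}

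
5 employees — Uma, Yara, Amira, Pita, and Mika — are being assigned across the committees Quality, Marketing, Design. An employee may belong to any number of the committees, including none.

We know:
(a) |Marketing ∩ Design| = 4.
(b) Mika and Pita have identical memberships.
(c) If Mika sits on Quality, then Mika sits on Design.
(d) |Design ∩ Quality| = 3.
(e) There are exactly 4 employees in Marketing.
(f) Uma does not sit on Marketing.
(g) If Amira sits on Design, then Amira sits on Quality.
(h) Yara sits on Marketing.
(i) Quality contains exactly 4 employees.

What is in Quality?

Quality = {Amira, Mika, Pita, Uma}

From (f): Uma ∉ Marketing.
From (h): Yara ∈ Marketing.
(e): only 4 candidates remain for Marketing, so all are in.
Suppose Uma ∉ Quality: no assignment then satisfies all the clues, so Uma ∈ Quality.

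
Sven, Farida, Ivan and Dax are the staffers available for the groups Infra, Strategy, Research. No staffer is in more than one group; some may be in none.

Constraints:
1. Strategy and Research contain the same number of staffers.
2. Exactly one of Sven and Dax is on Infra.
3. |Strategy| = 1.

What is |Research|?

1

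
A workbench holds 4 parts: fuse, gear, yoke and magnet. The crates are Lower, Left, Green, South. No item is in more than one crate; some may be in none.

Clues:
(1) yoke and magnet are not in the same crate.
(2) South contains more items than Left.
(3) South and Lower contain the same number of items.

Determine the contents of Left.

Left = {}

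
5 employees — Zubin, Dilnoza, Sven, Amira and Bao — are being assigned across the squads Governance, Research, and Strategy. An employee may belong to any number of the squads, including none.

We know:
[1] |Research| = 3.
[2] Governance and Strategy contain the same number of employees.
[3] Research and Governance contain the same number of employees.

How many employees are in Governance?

3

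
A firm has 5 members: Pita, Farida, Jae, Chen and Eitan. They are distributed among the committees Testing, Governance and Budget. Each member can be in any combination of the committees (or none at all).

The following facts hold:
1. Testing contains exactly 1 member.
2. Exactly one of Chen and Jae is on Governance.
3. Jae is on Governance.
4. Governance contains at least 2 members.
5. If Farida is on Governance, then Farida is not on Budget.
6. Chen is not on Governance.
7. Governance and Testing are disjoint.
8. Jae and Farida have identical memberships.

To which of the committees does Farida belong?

Farida: Governance

From (3): Jae ∈ Governance.
From (6): Chen ∉ Governance.
(7) (disjoint): Jae ∉ Testing.
(8): Farida matches Jae: Farida ∉ Testing.
(8): Farida matches Jae: Farida ∈ Governance.
(5): Farida ∉ Budget.
(8): Jae matches Farida: Jae ∉ Budget.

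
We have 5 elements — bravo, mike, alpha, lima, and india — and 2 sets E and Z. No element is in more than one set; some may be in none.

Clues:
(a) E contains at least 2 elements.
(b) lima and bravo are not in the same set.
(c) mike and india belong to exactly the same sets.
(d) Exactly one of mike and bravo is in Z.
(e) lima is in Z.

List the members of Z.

Z = {india, lima, mike}

From (e): lima ∈ Z.
(b): bravo ∉ Z.
(d) (exactly one): mike ∈ Z.
(c): india matches mike: india ∉ E.
(c): india matches mike: india ∈ Z.
(a): only 2 candidates remain for E, so all are in.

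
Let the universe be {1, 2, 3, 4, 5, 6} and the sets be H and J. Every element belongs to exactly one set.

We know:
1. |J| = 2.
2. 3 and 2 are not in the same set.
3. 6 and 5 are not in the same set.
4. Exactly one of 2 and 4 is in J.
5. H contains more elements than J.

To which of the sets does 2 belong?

2: J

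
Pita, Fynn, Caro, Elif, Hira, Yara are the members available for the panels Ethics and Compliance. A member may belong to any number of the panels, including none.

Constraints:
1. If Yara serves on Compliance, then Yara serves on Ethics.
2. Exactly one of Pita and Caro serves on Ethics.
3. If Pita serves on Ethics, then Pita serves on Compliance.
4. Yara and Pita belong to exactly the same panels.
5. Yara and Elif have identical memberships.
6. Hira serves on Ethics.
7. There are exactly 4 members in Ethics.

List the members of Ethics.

Ethics = {Elif, Hira, Pita, Yara}

From (6): Hira ∈ Ethics.
Suppose Pita ∉ Ethics: no assignment then satisfies all the clues, so Pita ∈ Ethics.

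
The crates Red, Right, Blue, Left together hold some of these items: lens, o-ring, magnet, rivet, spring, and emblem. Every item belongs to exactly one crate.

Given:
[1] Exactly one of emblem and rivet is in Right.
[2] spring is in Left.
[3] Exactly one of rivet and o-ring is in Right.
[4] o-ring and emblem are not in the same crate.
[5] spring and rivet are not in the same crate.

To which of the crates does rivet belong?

rivet: Right

From (2): spring ∈ Left.
(5): rivet ∉ Left.
Suppose rivet ∈ Red: no assignment then satisfies all the clues, so rivet ∉ Red.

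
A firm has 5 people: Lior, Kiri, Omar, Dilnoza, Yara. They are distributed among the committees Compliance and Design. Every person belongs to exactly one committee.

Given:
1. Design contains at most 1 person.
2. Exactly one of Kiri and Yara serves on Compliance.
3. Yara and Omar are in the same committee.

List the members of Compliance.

Compliance = {Dilnoza, Lior, Omar, Yara}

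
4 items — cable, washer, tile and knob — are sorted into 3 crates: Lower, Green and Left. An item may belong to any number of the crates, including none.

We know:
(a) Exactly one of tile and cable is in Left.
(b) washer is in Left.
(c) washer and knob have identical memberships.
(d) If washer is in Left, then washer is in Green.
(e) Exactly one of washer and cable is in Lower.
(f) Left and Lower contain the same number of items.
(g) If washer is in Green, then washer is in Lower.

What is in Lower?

Lower = {knob, tile, washer}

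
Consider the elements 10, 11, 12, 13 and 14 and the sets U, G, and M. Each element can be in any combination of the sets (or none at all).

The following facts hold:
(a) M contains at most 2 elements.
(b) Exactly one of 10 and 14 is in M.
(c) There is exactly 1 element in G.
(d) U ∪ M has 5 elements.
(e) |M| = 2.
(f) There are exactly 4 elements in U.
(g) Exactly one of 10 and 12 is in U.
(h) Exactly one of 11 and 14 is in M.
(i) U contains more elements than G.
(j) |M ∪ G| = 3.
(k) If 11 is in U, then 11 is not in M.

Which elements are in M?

M = {12, 14}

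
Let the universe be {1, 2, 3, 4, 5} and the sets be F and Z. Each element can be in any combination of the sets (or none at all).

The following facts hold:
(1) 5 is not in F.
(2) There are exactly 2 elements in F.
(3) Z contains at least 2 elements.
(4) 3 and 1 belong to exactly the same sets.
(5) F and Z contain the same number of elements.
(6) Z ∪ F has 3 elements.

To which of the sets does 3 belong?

From (1): 5 ∉ F.
Suppose 3 ∈ F: no assignment then satisfies all the clues, so 3 ∉ F.

3: none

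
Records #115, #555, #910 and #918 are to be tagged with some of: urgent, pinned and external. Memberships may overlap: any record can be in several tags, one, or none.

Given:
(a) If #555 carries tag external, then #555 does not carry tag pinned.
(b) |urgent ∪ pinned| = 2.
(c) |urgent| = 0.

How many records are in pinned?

2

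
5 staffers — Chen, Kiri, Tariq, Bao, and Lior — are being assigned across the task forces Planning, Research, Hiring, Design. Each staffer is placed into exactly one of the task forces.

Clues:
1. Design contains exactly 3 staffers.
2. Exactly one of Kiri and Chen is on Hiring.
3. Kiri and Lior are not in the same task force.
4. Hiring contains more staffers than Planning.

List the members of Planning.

Planning = {}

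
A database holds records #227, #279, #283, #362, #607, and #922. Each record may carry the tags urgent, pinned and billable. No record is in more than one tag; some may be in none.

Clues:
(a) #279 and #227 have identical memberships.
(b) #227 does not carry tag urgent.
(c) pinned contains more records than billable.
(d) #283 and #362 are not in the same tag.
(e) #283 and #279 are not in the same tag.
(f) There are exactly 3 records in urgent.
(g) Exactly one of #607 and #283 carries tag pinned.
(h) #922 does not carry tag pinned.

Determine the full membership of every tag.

urgent = {#362, #607, #922}; pinned = {#283}; billable = {}

From (b): #227 ∉ urgent.
From (h): #922 ∉ pinned.
(a): #279 matches #227: #279 ∉ urgent.
Suppose #227 ∈ pinned: no assignment then satisfies all the clues, so #227 ∉ pinned.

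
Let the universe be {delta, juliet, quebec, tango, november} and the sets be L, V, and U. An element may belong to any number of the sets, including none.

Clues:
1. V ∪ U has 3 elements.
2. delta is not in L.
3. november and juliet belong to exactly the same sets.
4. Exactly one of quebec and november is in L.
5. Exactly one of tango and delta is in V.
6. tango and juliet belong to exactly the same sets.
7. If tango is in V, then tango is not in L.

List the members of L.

From (2): delta ∉ L.
Suppose juliet ∈ L: no assignment then satisfies all the clues, so juliet ∉ L.

L = {quebec}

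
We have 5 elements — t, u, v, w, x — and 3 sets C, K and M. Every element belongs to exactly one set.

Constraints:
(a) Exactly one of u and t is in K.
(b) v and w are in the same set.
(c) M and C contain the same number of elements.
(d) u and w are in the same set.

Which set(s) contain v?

v: K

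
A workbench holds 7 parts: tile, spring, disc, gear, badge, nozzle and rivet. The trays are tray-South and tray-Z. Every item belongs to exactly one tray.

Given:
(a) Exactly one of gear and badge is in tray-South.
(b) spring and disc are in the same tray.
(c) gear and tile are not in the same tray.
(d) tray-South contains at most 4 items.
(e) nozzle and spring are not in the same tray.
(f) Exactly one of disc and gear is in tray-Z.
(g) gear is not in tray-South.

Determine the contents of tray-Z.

From (g): gear ∉ tray-South.
(a) (exactly one): badge ∈ tray-South.
Only one tray left: gear ∈ tray-Z.
(c): tile ∉ tray-Z.
(f) (exactly one): disc ∉ tray-Z.
Only one tray left: tile ∈ tray-South.
Only one tray left: disc ∈ tray-South.
(b): spring matches disc: spring ∈ tray-South.
(d): tray-South already has 4, so the rest are out.
Only one tray left: nozzle ∈ tray-Z.
Only one tray left: rivet ∈ tray-Z.

tray-Z = {gear, nozzle, rivet}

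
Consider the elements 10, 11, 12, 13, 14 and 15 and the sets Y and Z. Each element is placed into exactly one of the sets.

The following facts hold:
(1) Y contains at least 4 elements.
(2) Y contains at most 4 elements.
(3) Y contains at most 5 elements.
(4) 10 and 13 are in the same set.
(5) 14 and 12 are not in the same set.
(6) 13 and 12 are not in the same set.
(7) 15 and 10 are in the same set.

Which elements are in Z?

Z = {11, 12}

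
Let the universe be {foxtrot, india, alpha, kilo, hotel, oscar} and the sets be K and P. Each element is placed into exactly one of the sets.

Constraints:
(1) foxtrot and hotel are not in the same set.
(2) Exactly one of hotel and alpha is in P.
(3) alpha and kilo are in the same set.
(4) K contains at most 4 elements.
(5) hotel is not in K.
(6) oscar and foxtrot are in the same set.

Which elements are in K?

From (5): hotel ∉ K.
Only one set left: hotel ∈ P.
(1): foxtrot ∉ P.
(2) (exactly one): alpha ∉ P.
(3): kilo matches alpha: kilo ∉ P.
(6): oscar matches foxtrot: oscar ∉ P.
Only one set left: foxtrot ∈ K.
Only one set left: alpha ∈ K.
Only one set left: kilo ∈ K.
Only one set left: oscar ∈ K.
(4): K already has 4, so the rest are out.
Only one set left: india ∈ P.

K = {alpha, foxtrot, kilo, oscar}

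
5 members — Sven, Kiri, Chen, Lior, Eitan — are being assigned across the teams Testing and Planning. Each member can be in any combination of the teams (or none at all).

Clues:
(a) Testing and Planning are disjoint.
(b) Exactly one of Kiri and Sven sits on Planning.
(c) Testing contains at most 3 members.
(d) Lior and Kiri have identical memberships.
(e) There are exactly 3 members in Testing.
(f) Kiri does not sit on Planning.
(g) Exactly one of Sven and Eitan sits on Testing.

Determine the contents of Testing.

Testing = {Eitan, Kiri, Lior}

From (f): Kiri ∉ Planning.
(b) (exactly one): Sven ∈ Planning.
(d): Lior matches Kiri: Lior ∉ Planning.
(a) (disjoint): Sven ∉ Testing.
(g) (exactly one): Eitan ∈ Testing.
(a) (disjoint): Eitan ∉ Planning.
Suppose Kiri ∉ Testing: no assignment then satisfies all the clues, so Kiri ∈ Testing.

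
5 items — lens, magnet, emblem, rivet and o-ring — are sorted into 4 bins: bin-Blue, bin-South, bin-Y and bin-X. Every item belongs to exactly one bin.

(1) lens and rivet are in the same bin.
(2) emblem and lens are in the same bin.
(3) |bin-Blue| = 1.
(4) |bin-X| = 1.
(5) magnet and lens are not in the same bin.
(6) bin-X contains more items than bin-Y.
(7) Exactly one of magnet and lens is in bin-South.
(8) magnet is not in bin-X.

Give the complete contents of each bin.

bin-Blue = {magnet}; bin-South = {emblem, lens, rivet}; bin-Y = {}; bin-X = {o-ring}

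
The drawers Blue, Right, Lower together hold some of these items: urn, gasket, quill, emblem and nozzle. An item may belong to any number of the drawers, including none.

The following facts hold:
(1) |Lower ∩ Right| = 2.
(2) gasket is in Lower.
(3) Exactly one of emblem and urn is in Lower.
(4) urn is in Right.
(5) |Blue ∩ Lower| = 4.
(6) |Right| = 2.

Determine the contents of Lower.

Lower = {gasket, nozzle, quill, urn}

From (2): gasket ∈ Lower.
From (4): urn ∈ Right.
Suppose urn ∉ Lower: no assignment then satisfies all the clues, so urn ∈ Lower.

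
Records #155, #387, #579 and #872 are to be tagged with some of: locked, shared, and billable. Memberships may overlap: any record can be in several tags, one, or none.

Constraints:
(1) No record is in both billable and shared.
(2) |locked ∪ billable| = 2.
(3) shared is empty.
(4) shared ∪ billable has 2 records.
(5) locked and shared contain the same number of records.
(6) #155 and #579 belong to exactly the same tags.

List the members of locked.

locked = {}

(3): shared already has 0, so the rest are out.
Suppose #155 ∈ locked: no assignment then satisfies all the clues, so #155 ∉ locked.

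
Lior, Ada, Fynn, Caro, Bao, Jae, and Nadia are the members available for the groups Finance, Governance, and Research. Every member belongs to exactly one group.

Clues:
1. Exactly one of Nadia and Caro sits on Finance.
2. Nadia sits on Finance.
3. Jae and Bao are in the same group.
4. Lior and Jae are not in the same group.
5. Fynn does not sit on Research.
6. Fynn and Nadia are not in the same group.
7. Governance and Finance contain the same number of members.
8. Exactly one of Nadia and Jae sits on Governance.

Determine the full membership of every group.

Finance = {Ada, Lior, Nadia}; Governance = {Bao, Fynn, Jae}; Research = {Caro}

From (2): Nadia ∈ Finance.
From (5): Fynn ∉ Research.
(1) (exactly one): Caro ∉ Finance.
(6): Fynn ∉ Finance.
(8) (exactly one): Jae ∈ Governance.
Only one group left: Fynn ∈ Governance.
(3): Bao matches Jae: Bao ∉ Finance.
(3): Bao matches Jae: Bao ∈ Governance.
(4): Lior ∉ Governance.
Suppose Lior ∉ Finance: no assignment then satisfies all the clues, so Lior ∈ Finance.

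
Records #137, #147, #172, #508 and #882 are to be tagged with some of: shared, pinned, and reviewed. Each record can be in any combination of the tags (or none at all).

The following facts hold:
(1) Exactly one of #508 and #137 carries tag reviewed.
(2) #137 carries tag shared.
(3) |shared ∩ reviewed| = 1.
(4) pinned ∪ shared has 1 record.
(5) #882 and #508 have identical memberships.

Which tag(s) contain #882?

#882: none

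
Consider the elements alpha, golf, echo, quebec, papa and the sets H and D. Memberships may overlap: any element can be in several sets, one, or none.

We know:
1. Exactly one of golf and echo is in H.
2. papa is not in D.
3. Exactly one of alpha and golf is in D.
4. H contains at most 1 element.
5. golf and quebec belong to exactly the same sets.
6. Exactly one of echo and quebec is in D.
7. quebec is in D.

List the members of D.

D = {golf, quebec}

From (2): papa ∉ D.
From (7): quebec ∈ D.
(5): golf matches quebec: golf ∈ D.
(6) (exactly one): echo ∉ D.
(3) (exactly one): alpha ∉ D.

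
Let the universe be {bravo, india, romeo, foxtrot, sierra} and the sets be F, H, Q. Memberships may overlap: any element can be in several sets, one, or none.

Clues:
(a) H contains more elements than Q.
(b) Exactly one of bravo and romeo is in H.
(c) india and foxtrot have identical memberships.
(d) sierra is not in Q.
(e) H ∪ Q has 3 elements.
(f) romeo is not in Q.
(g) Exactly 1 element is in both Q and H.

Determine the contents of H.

H = {bravo, foxtrot, india}

From (d): sierra ∉ Q.
From (f): romeo ∉ Q.
Suppose bravo ∉ H: no assignment then satisfies all the clues, so bravo ∈ H.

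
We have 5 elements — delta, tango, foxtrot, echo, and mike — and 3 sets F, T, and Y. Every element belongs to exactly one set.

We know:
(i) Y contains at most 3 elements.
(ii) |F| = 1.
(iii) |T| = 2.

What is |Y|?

2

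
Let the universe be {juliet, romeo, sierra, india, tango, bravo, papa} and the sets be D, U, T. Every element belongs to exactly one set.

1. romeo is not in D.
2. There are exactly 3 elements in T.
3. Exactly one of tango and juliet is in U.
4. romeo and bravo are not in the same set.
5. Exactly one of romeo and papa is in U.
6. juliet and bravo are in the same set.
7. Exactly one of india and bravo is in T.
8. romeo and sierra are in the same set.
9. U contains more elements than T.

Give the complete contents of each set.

D = {}; U = {india, romeo, sierra, tango}; T = {bravo, juliet, papa}

From (1): romeo ∉ D.
(8): sierra matches romeo: sierra ∉ D.
Suppose juliet ∈ D: no assignment then satisfies all the clues, so juliet ∉ D.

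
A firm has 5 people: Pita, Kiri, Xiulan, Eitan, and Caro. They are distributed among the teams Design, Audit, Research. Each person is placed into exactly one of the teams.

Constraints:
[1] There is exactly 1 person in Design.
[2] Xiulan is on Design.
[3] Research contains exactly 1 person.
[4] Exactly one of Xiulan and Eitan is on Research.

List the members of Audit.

From (2): Xiulan ∈ Design.
(1): Design already has 1, so the rest are out.
(4) (exactly one): Eitan ∈ Research.
(3): Research already has 1, so the rest are out.
Only one team left: Pita ∈ Audit.
Only one team left: Kiri ∈ Audit.
Only one team left: Caro ∈ Audit.

Audit = {Caro, Kiri, Pita}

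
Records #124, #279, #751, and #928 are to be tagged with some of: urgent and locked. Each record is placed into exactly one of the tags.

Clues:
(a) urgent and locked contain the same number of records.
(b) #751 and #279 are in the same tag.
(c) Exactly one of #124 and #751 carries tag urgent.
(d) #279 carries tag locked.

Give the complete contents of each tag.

From (d): #279 ∈ locked.
(b): #751 matches #279: #751 ∉ urgent.
(b): #751 matches #279: #751 ∈ locked.
(c) (exactly one): #124 ∈ urgent.
Suppose #928 ∉ urgent: no assignment then satisfies all the clues, so #928 ∈ urgent.

urgent = {#124, #928}; locked = {#279, #751}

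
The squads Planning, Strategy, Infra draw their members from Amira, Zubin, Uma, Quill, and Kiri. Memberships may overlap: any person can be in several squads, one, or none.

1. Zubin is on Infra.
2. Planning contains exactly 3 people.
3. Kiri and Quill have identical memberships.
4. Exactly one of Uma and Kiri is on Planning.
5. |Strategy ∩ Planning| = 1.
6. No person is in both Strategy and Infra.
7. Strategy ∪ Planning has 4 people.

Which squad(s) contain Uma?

Uma: Strategy

From (1): Zubin ∈ Infra.
(6) (disjoint): Zubin ∉ Strategy.
Suppose Uma ∈ Planning: no assignment then satisfies all the clues, so Uma ∉ Planning.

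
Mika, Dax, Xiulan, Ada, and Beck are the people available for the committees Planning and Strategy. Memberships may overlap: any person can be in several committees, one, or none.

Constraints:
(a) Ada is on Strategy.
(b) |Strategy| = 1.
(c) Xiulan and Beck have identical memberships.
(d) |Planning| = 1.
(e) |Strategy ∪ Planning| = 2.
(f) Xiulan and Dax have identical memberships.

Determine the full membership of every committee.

From (a): Ada ∈ Strategy.
(b): Strategy already has 1, so the rest are out.
Suppose Mika ∉ Planning: no assignment then satisfies all the clues, so Mika ∈ Planning.

Planning = {Mika}; Strategy = {Ada}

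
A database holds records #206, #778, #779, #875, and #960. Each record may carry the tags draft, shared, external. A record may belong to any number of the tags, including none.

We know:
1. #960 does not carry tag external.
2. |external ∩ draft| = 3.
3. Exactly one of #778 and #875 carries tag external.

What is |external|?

3

From (1): #960 ∉ external.
Suppose #206 ∉ draft: no assignment then satisfies all the clues, so #206 ∈ draft.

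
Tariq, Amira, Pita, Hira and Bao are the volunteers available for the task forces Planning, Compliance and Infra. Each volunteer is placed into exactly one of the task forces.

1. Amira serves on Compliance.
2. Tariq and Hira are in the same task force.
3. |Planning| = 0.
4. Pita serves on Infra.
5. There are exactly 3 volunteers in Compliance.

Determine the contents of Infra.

Infra = {Bao, Pita}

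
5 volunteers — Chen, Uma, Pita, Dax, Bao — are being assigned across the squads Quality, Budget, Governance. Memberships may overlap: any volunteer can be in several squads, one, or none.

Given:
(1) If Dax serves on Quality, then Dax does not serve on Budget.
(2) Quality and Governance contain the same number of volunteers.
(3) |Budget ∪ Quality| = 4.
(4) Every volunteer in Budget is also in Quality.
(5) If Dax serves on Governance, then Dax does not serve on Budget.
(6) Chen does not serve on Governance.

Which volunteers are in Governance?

Governance = {Bao, Dax, Pita, Uma}

From (6): Chen ∉ Governance.
Suppose Uma ∉ Governance: no assignment then satisfies all the clues, so Uma ∈ Governance.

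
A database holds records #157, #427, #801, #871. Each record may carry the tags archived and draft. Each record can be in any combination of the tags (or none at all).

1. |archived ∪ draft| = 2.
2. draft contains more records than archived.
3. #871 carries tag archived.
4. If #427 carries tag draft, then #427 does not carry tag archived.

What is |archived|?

1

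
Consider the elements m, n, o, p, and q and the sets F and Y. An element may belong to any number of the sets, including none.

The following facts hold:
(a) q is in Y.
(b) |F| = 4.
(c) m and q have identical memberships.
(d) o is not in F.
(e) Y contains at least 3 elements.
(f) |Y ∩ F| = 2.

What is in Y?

Y = {m, o, q}

From (a): q ∈ Y.
From (d): o ∉ F.
(b): only 4 candidates remain for F, so all are in.
(c): m matches q: m ∈ Y.
Suppose n ∈ Y: no assignment then satisfies all the clues, so n ∉ Y.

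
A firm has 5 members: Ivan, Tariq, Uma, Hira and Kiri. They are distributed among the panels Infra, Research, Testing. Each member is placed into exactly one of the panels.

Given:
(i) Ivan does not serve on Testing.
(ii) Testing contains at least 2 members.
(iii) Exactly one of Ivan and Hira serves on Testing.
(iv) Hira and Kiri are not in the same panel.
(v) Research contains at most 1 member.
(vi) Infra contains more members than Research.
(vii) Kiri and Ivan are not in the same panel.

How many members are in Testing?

2

From (i): Ivan ∉ Testing.
(iii) (exactly one): Hira ∈ Testing.
(iv): Kiri ∉ Testing.
Suppose Tariq ∈ Research: no assignment then satisfies all the clues, so Tariq ∉ Research.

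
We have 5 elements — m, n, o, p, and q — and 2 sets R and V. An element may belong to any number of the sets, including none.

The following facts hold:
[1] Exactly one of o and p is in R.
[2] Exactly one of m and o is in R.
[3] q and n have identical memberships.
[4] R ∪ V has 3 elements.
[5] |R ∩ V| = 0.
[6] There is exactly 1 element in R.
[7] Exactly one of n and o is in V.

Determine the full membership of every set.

R = {o}; V = {n, q}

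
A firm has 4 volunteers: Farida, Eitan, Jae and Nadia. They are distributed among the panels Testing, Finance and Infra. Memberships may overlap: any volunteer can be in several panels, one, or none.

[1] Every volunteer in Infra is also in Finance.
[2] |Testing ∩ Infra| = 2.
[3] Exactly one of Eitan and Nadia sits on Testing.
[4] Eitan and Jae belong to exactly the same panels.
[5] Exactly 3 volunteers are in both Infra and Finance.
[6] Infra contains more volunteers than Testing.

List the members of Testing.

Testing = {Eitan, Jae}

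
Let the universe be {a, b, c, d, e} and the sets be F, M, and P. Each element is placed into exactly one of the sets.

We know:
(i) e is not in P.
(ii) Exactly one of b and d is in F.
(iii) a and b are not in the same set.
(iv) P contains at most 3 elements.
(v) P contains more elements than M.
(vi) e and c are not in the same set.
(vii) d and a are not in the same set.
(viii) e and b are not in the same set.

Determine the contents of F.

F = {d, e}

From (i): e ∉ P.
Suppose a ∈ F: no assignment then satisfies all the clues, so a ∉ F.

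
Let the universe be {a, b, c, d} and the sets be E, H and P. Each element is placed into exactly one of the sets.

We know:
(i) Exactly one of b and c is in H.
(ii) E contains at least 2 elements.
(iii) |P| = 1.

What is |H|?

1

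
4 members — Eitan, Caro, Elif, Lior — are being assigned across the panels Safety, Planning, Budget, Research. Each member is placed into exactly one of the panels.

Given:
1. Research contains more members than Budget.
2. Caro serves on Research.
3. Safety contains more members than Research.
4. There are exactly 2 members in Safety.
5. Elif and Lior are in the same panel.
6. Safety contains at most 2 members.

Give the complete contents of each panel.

Safety = {Elif, Lior}; Planning = {Eitan}; Budget = {}; Research = {Caro}

From (2): Caro ∈ Research.
Suppose Eitan ∈ Safety: no assignment then satisfies all the clues, so Eitan ∉ Safety.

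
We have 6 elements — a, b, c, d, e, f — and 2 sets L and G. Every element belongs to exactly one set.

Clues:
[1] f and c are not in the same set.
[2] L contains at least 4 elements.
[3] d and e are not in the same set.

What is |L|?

4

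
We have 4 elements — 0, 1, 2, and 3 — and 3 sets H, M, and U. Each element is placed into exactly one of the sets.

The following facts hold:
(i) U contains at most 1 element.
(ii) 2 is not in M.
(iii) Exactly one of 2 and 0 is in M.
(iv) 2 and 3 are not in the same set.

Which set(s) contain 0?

From (ii): 2 ∉ M.
(iii) (exactly one): 0 ∈ M.

0: M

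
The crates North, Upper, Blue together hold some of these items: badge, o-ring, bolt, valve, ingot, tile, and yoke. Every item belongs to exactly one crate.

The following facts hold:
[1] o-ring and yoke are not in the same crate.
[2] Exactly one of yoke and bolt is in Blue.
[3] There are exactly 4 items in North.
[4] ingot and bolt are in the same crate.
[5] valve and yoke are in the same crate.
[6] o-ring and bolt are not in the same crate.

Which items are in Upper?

Upper = {o-ring}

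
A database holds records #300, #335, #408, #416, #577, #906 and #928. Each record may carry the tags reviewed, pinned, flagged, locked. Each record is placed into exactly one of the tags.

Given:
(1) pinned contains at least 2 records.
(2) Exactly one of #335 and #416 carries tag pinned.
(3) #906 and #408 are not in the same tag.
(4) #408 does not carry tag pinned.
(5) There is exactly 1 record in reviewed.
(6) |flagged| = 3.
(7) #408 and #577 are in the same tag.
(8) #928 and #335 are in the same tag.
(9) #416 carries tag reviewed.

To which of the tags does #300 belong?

#300: flagged

From (4): #408 ∉ pinned.
From (9): #416 ∈ reviewed.
(2) (exactly one): #335 ∈ pinned.
(5): reviewed already has 1, so the rest are out.
(7): #577 matches #408: #577 ∉ pinned.
(8): #928 matches #335: #928 ∈ pinned.
Suppose #300 ∈ pinned: no assignment then satisfies all the clues, so #300 ∉ pinned.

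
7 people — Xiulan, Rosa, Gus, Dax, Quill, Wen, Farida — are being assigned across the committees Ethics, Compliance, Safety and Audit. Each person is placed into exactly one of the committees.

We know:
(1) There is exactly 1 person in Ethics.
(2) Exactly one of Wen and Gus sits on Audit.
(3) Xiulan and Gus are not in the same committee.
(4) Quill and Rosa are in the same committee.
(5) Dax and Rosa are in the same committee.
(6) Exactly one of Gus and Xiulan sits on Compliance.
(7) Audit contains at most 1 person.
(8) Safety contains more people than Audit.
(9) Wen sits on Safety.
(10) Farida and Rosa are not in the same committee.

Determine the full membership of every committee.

Ethics = {Farida}; Compliance = {Xiulan}; Safety = {Dax, Quill, Rosa, Wen}; Audit = {Gus}

From (9): Wen ∈ Safety.
(2) (exactly one): Gus ∈ Audit.
(3): Xiulan ∉ Audit.
(6) (exactly one): Xiulan ∈ Compliance.
(7): Audit already has 1, so the rest are out.
Suppose Rosa ∈ Ethics: no assignment then satisfies all the clues, so Rosa ∉ Ethics.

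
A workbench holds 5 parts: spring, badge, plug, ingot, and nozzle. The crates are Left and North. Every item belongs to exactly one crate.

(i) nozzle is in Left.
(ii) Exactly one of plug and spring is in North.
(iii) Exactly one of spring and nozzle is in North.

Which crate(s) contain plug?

plug: Left

From (i): nozzle ∈ Left.
(iii) (exactly one): spring ∈ North.
(ii) (exactly one): plug ∉ North.
Only one crate left: plug ∈ Left.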